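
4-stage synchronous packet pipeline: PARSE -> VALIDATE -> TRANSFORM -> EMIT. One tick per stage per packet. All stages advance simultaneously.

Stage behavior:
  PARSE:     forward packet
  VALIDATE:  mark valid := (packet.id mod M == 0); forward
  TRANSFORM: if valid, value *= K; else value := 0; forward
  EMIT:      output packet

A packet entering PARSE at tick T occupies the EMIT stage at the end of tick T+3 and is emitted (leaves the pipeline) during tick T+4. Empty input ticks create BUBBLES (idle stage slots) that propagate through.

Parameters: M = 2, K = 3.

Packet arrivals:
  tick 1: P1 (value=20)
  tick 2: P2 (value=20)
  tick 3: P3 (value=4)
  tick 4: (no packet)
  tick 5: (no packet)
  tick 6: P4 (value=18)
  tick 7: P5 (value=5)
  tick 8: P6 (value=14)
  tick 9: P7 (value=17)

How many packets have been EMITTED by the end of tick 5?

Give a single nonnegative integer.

Tick 1: [PARSE:P1(v=20,ok=F), VALIDATE:-, TRANSFORM:-, EMIT:-] out:-; in:P1
Tick 2: [PARSE:P2(v=20,ok=F), VALIDATE:P1(v=20,ok=F), TRANSFORM:-, EMIT:-] out:-; in:P2
Tick 3: [PARSE:P3(v=4,ok=F), VALIDATE:P2(v=20,ok=T), TRANSFORM:P1(v=0,ok=F), EMIT:-] out:-; in:P3
Tick 4: [PARSE:-, VALIDATE:P3(v=4,ok=F), TRANSFORM:P2(v=60,ok=T), EMIT:P1(v=0,ok=F)] out:-; in:-
Tick 5: [PARSE:-, VALIDATE:-, TRANSFORM:P3(v=0,ok=F), EMIT:P2(v=60,ok=T)] out:P1(v=0); in:-
Emitted by tick 5: ['P1']

Answer: 1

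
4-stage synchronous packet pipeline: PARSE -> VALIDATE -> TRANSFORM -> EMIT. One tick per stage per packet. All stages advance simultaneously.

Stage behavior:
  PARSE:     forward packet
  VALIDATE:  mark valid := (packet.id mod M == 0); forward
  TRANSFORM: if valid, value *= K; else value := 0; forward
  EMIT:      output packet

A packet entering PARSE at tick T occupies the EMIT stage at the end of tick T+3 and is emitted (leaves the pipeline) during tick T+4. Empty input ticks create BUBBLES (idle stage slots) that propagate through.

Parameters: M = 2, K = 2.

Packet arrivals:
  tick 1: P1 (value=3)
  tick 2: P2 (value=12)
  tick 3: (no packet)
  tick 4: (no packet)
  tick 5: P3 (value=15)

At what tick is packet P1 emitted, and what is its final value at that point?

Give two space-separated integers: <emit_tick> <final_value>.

Tick 1: [PARSE:P1(v=3,ok=F), VALIDATE:-, TRANSFORM:-, EMIT:-] out:-; in:P1
Tick 2: [PARSE:P2(v=12,ok=F), VALIDATE:P1(v=3,ok=F), TRANSFORM:-, EMIT:-] out:-; in:P2
Tick 3: [PARSE:-, VALIDATE:P2(v=12,ok=T), TRANSFORM:P1(v=0,ok=F), EMIT:-] out:-; in:-
Tick 4: [PARSE:-, VALIDATE:-, TRANSFORM:P2(v=24,ok=T), EMIT:P1(v=0,ok=F)] out:-; in:-
Tick 5: [PARSE:P3(v=15,ok=F), VALIDATE:-, TRANSFORM:-, EMIT:P2(v=24,ok=T)] out:P1(v=0); in:P3
Tick 6: [PARSE:-, VALIDATE:P3(v=15,ok=F), TRANSFORM:-, EMIT:-] out:P2(v=24); in:-
Tick 7: [PARSE:-, VALIDATE:-, TRANSFORM:P3(v=0,ok=F), EMIT:-] out:-; in:-
Tick 8: [PARSE:-, VALIDATE:-, TRANSFORM:-, EMIT:P3(v=0,ok=F)] out:-; in:-
Tick 9: [PARSE:-, VALIDATE:-, TRANSFORM:-, EMIT:-] out:P3(v=0); in:-
P1: arrives tick 1, valid=False (id=1, id%2=1), emit tick 5, final value 0

Answer: 5 0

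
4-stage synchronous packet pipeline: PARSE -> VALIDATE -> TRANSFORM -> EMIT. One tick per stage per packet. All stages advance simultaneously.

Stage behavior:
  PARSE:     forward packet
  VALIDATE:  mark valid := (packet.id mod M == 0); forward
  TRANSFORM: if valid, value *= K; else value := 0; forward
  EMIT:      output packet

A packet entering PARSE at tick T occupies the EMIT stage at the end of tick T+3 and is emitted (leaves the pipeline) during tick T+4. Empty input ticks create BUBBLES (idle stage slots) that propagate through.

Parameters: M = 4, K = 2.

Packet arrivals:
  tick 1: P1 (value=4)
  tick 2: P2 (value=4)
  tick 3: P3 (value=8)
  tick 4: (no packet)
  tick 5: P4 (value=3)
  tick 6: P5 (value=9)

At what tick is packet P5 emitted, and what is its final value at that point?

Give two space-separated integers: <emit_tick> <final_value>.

Tick 1: [PARSE:P1(v=4,ok=F), VALIDATE:-, TRANSFORM:-, EMIT:-] out:-; in:P1
Tick 2: [PARSE:P2(v=4,ok=F), VALIDATE:P1(v=4,ok=F), TRANSFORM:-, EMIT:-] out:-; in:P2
Tick 3: [PARSE:P3(v=8,ok=F), VALIDATE:P2(v=4,ok=F), TRANSFORM:P1(v=0,ok=F), EMIT:-] out:-; in:P3
Tick 4: [PARSE:-, VALIDATE:P3(v=8,ok=F), TRANSFORM:P2(v=0,ok=F), EMIT:P1(v=0,ok=F)] out:-; in:-
Tick 5: [PARSE:P4(v=3,ok=F), VALIDATE:-, TRANSFORM:P3(v=0,ok=F), EMIT:P2(v=0,ok=F)] out:P1(v=0); in:P4
Tick 6: [PARSE:P5(v=9,ok=F), VALIDATE:P4(v=3,ok=T), TRANSFORM:-, EMIT:P3(v=0,ok=F)] out:P2(v=0); in:P5
Tick 7: [PARSE:-, VALIDATE:P5(v=9,ok=F), TRANSFORM:P4(v=6,ok=T), EMIT:-] out:P3(v=0); in:-
Tick 8: [PARSE:-, VALIDATE:-, TRANSFORM:P5(v=0,ok=F), EMIT:P4(v=6,ok=T)] out:-; in:-
Tick 9: [PARSE:-, VALIDATE:-, TRANSFORM:-, EMIT:P5(v=0,ok=F)] out:P4(v=6); in:-
Tick 10: [PARSE:-, VALIDATE:-, TRANSFORM:-, EMIT:-] out:P5(v=0); in:-
P5: arrives tick 6, valid=False (id=5, id%4=1), emit tick 10, final value 0

Answer: 10 0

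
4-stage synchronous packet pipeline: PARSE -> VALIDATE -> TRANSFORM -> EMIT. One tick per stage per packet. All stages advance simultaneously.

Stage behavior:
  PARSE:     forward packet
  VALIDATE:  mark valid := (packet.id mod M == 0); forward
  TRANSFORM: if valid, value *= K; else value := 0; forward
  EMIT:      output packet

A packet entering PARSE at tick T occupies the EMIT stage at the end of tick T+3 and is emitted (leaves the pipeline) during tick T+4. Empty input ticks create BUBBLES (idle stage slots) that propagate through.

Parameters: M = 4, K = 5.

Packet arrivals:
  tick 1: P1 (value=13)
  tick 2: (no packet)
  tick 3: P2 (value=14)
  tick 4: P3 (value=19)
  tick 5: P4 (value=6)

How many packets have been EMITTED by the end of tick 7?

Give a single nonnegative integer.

Answer: 2

Derivation:
Tick 1: [PARSE:P1(v=13,ok=F), VALIDATE:-, TRANSFORM:-, EMIT:-] out:-; in:P1
Tick 2: [PARSE:-, VALIDATE:P1(v=13,ok=F), TRANSFORM:-, EMIT:-] out:-; in:-
Tick 3: [PARSE:P2(v=14,ok=F), VALIDATE:-, TRANSFORM:P1(v=0,ok=F), EMIT:-] out:-; in:P2
Tick 4: [PARSE:P3(v=19,ok=F), VALIDATE:P2(v=14,ok=F), TRANSFORM:-, EMIT:P1(v=0,ok=F)] out:-; in:P3
Tick 5: [PARSE:P4(v=6,ok=F), VALIDATE:P3(v=19,ok=F), TRANSFORM:P2(v=0,ok=F), EMIT:-] out:P1(v=0); in:P4
Tick 6: [PARSE:-, VALIDATE:P4(v=6,ok=T), TRANSFORM:P3(v=0,ok=F), EMIT:P2(v=0,ok=F)] out:-; in:-
Tick 7: [PARSE:-, VALIDATE:-, TRANSFORM:P4(v=30,ok=T), EMIT:P3(v=0,ok=F)] out:P2(v=0); in:-
Emitted by tick 7: ['P1', 'P2']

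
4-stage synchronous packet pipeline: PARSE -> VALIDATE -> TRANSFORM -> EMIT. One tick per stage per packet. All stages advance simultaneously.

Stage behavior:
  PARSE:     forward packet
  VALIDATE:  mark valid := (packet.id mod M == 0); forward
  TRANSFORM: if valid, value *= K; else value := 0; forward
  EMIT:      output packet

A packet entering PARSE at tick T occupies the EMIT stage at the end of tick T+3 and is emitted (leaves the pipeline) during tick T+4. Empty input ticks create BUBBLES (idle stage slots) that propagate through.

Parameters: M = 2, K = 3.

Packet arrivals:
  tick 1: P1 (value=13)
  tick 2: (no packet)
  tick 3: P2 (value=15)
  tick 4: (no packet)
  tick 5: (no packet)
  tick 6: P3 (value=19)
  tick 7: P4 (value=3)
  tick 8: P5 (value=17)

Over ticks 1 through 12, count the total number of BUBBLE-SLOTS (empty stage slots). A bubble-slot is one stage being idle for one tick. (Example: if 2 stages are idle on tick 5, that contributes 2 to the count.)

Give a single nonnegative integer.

Answer: 28

Derivation:
Tick 1: [PARSE:P1(v=13,ok=F), VALIDATE:-, TRANSFORM:-, EMIT:-] out:-; bubbles=3
Tick 2: [PARSE:-, VALIDATE:P1(v=13,ok=F), TRANSFORM:-, EMIT:-] out:-; bubbles=3
Tick 3: [PARSE:P2(v=15,ok=F), VALIDATE:-, TRANSFORM:P1(v=0,ok=F), EMIT:-] out:-; bubbles=2
Tick 4: [PARSE:-, VALIDATE:P2(v=15,ok=T), TRANSFORM:-, EMIT:P1(v=0,ok=F)] out:-; bubbles=2
Tick 5: [PARSE:-, VALIDATE:-, TRANSFORM:P2(v=45,ok=T), EMIT:-] out:P1(v=0); bubbles=3
Tick 6: [PARSE:P3(v=19,ok=F), VALIDATE:-, TRANSFORM:-, EMIT:P2(v=45,ok=T)] out:-; bubbles=2
Tick 7: [PARSE:P4(v=3,ok=F), VALIDATE:P3(v=19,ok=F), TRANSFORM:-, EMIT:-] out:P2(v=45); bubbles=2
Tick 8: [PARSE:P5(v=17,ok=F), VALIDATE:P4(v=3,ok=T), TRANSFORM:P3(v=0,ok=F), EMIT:-] out:-; bubbles=1
Tick 9: [PARSE:-, VALIDATE:P5(v=17,ok=F), TRANSFORM:P4(v=9,ok=T), EMIT:P3(v=0,ok=F)] out:-; bubbles=1
Tick 10: [PARSE:-, VALIDATE:-, TRANSFORM:P5(v=0,ok=F), EMIT:P4(v=9,ok=T)] out:P3(v=0); bubbles=2
Tick 11: [PARSE:-, VALIDATE:-, TRANSFORM:-, EMIT:P5(v=0,ok=F)] out:P4(v=9); bubbles=3
Tick 12: [PARSE:-, VALIDATE:-, TRANSFORM:-, EMIT:-] out:P5(v=0); bubbles=4
Total bubble-slots: 28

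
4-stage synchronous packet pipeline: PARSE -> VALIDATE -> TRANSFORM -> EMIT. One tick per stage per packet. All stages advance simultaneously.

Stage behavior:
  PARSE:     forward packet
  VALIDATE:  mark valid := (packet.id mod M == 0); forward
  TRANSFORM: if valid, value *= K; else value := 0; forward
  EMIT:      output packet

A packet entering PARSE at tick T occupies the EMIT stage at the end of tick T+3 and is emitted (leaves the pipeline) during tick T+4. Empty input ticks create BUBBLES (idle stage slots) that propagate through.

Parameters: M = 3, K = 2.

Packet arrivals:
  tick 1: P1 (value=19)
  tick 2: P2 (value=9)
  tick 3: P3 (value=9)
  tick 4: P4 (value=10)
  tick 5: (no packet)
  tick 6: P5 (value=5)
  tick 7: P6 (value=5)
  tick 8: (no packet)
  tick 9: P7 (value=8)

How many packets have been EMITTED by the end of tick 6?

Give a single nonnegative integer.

Tick 1: [PARSE:P1(v=19,ok=F), VALIDATE:-, TRANSFORM:-, EMIT:-] out:-; in:P1
Tick 2: [PARSE:P2(v=9,ok=F), VALIDATE:P1(v=19,ok=F), TRANSFORM:-, EMIT:-] out:-; in:P2
Tick 3: [PARSE:P3(v=9,ok=F), VALIDATE:P2(v=9,ok=F), TRANSFORM:P1(v=0,ok=F), EMIT:-] out:-; in:P3
Tick 4: [PARSE:P4(v=10,ok=F), VALIDATE:P3(v=9,ok=T), TRANSFORM:P2(v=0,ok=F), EMIT:P1(v=0,ok=F)] out:-; in:P4
Tick 5: [PARSE:-, VALIDATE:P4(v=10,ok=F), TRANSFORM:P3(v=18,ok=T), EMIT:P2(v=0,ok=F)] out:P1(v=0); in:-
Tick 6: [PARSE:P5(v=5,ok=F), VALIDATE:-, TRANSFORM:P4(v=0,ok=F), EMIT:P3(v=18,ok=T)] out:P2(v=0); in:P5
Emitted by tick 6: ['P1', 'P2']

Answer: 2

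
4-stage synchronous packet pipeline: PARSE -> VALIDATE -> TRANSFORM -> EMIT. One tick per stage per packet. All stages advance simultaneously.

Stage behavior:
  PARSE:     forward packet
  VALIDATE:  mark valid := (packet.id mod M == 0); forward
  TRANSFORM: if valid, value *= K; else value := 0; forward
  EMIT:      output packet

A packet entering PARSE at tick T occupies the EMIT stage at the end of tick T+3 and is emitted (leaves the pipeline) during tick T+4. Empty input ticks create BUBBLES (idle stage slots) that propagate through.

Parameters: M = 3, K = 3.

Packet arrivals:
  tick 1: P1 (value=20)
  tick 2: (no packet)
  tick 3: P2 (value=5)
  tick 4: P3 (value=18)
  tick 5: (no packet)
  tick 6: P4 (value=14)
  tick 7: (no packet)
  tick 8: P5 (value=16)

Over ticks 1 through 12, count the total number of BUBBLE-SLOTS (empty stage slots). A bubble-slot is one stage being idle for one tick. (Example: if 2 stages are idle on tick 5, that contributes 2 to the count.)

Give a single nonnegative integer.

Tick 1: [PARSE:P1(v=20,ok=F), VALIDATE:-, TRANSFORM:-, EMIT:-] out:-; bubbles=3
Tick 2: [PARSE:-, VALIDATE:P1(v=20,ok=F), TRANSFORM:-, EMIT:-] out:-; bubbles=3
Tick 3: [PARSE:P2(v=5,ok=F), VALIDATE:-, TRANSFORM:P1(v=0,ok=F), EMIT:-] out:-; bubbles=2
Tick 4: [PARSE:P3(v=18,ok=F), VALIDATE:P2(v=5,ok=F), TRANSFORM:-, EMIT:P1(v=0,ok=F)] out:-; bubbles=1
Tick 5: [PARSE:-, VALIDATE:P3(v=18,ok=T), TRANSFORM:P2(v=0,ok=F), EMIT:-] out:P1(v=0); bubbles=2
Tick 6: [PARSE:P4(v=14,ok=F), VALIDATE:-, TRANSFORM:P3(v=54,ok=T), EMIT:P2(v=0,ok=F)] out:-; bubbles=1
Tick 7: [PARSE:-, VALIDATE:P4(v=14,ok=F), TRANSFORM:-, EMIT:P3(v=54,ok=T)] out:P2(v=0); bubbles=2
Tick 8: [PARSE:P5(v=16,ok=F), VALIDATE:-, TRANSFORM:P4(v=0,ok=F), EMIT:-] out:P3(v=54); bubbles=2
Tick 9: [PARSE:-, VALIDATE:P5(v=16,ok=F), TRANSFORM:-, EMIT:P4(v=0,ok=F)] out:-; bubbles=2
Tick 10: [PARSE:-, VALIDATE:-, TRANSFORM:P5(v=0,ok=F), EMIT:-] out:P4(v=0); bubbles=3
Tick 11: [PARSE:-, VALIDATE:-, TRANSFORM:-, EMIT:P5(v=0,ok=F)] out:-; bubbles=3
Tick 12: [PARSE:-, VALIDATE:-, TRANSFORM:-, EMIT:-] out:P5(v=0); bubbles=4
Total bubble-slots: 28

Answer: 28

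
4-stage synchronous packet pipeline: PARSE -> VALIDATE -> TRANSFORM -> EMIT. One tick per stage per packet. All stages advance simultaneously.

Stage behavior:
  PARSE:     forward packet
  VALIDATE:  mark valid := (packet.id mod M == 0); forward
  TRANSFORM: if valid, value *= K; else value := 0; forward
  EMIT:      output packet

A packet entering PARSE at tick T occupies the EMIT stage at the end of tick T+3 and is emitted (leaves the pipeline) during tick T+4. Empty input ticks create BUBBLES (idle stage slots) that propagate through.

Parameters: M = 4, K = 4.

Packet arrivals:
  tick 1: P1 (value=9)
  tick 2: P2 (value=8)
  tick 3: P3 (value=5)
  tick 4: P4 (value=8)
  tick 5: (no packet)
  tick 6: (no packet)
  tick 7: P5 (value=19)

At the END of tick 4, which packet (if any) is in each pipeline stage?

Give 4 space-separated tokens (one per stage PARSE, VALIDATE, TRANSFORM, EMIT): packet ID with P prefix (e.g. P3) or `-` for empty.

Tick 1: [PARSE:P1(v=9,ok=F), VALIDATE:-, TRANSFORM:-, EMIT:-] out:-; in:P1
Tick 2: [PARSE:P2(v=8,ok=F), VALIDATE:P1(v=9,ok=F), TRANSFORM:-, EMIT:-] out:-; in:P2
Tick 3: [PARSE:P3(v=5,ok=F), VALIDATE:P2(v=8,ok=F), TRANSFORM:P1(v=0,ok=F), EMIT:-] out:-; in:P3
Tick 4: [PARSE:P4(v=8,ok=F), VALIDATE:P3(v=5,ok=F), TRANSFORM:P2(v=0,ok=F), EMIT:P1(v=0,ok=F)] out:-; in:P4
At end of tick 4: ['P4', 'P3', 'P2', 'P1']

Answer: P4 P3 P2 P1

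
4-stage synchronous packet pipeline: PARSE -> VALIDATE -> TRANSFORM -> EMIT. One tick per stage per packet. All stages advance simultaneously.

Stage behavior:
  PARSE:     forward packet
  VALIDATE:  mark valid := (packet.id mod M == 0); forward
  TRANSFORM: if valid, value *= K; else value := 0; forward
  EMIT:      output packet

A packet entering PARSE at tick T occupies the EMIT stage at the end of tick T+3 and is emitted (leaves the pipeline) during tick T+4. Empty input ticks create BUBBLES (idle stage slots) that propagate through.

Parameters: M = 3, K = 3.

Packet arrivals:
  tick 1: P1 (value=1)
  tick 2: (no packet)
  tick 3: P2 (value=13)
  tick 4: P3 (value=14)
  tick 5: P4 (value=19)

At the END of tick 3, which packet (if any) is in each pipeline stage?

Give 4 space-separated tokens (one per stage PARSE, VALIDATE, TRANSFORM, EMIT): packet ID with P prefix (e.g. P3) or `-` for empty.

Tick 1: [PARSE:P1(v=1,ok=F), VALIDATE:-, TRANSFORM:-, EMIT:-] out:-; in:P1
Tick 2: [PARSE:-, VALIDATE:P1(v=1,ok=F), TRANSFORM:-, EMIT:-] out:-; in:-
Tick 3: [PARSE:P2(v=13,ok=F), VALIDATE:-, TRANSFORM:P1(v=0,ok=F), EMIT:-] out:-; in:P2
At end of tick 3: ['P2', '-', 'P1', '-']

Answer: P2 - P1 -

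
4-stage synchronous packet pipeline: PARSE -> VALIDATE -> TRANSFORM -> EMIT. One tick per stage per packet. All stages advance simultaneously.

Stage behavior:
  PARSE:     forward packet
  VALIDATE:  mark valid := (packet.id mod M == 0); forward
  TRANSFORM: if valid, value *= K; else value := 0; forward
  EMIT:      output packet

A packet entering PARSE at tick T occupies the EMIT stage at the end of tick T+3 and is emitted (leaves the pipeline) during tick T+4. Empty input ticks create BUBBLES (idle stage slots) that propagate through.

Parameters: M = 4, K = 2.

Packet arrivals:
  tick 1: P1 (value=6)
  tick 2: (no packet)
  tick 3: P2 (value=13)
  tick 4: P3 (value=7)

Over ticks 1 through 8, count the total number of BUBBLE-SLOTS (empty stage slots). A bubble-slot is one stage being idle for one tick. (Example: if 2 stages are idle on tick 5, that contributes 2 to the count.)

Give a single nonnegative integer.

Tick 1: [PARSE:P1(v=6,ok=F), VALIDATE:-, TRANSFORM:-, EMIT:-] out:-; bubbles=3
Tick 2: [PARSE:-, VALIDATE:P1(v=6,ok=F), TRANSFORM:-, EMIT:-] out:-; bubbles=3
Tick 3: [PARSE:P2(v=13,ok=F), VALIDATE:-, TRANSFORM:P1(v=0,ok=F), EMIT:-] out:-; bubbles=2
Tick 4: [PARSE:P3(v=7,ok=F), VALIDATE:P2(v=13,ok=F), TRANSFORM:-, EMIT:P1(v=0,ok=F)] out:-; bubbles=1
Tick 5: [PARSE:-, VALIDATE:P3(v=7,ok=F), TRANSFORM:P2(v=0,ok=F), EMIT:-] out:P1(v=0); bubbles=2
Tick 6: [PARSE:-, VALIDATE:-, TRANSFORM:P3(v=0,ok=F), EMIT:P2(v=0,ok=F)] out:-; bubbles=2
Tick 7: [PARSE:-, VALIDATE:-, TRANSFORM:-, EMIT:P3(v=0,ok=F)] out:P2(v=0); bubbles=3
Tick 8: [PARSE:-, VALIDATE:-, TRANSFORM:-, EMIT:-] out:P3(v=0); bubbles=4
Total bubble-slots: 20

Answer: 20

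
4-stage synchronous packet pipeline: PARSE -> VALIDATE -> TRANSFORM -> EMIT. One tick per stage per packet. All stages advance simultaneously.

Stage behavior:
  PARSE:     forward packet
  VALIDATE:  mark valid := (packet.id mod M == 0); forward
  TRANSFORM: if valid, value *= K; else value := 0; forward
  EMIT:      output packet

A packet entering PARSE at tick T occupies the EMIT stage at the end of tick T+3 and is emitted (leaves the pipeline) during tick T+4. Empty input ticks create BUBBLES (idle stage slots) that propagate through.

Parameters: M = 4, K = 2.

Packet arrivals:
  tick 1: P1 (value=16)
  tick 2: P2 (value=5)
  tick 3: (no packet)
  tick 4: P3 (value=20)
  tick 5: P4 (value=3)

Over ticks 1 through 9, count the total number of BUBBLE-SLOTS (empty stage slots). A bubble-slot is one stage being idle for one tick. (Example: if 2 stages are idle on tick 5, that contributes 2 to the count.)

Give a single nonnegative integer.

Tick 1: [PARSE:P1(v=16,ok=F), VALIDATE:-, TRANSFORM:-, EMIT:-] out:-; bubbles=3
Tick 2: [PARSE:P2(v=5,ok=F), VALIDATE:P1(v=16,ok=F), TRANSFORM:-, EMIT:-] out:-; bubbles=2
Tick 3: [PARSE:-, VALIDATE:P2(v=5,ok=F), TRANSFORM:P1(v=0,ok=F), EMIT:-] out:-; bubbles=2
Tick 4: [PARSE:P3(v=20,ok=F), VALIDATE:-, TRANSFORM:P2(v=0,ok=F), EMIT:P1(v=0,ok=F)] out:-; bubbles=1
Tick 5: [PARSE:P4(v=3,ok=F), VALIDATE:P3(v=20,ok=F), TRANSFORM:-, EMIT:P2(v=0,ok=F)] out:P1(v=0); bubbles=1
Tick 6: [PARSE:-, VALIDATE:P4(v=3,ok=T), TRANSFORM:P3(v=0,ok=F), EMIT:-] out:P2(v=0); bubbles=2
Tick 7: [PARSE:-, VALIDATE:-, TRANSFORM:P4(v=6,ok=T), EMIT:P3(v=0,ok=F)] out:-; bubbles=2
Tick 8: [PARSE:-, VALIDATE:-, TRANSFORM:-, EMIT:P4(v=6,ok=T)] out:P3(v=0); bubbles=3
Tick 9: [PARSE:-, VALIDATE:-, TRANSFORM:-, EMIT:-] out:P4(v=6); bubbles=4
Total bubble-slots: 20

Answer: 20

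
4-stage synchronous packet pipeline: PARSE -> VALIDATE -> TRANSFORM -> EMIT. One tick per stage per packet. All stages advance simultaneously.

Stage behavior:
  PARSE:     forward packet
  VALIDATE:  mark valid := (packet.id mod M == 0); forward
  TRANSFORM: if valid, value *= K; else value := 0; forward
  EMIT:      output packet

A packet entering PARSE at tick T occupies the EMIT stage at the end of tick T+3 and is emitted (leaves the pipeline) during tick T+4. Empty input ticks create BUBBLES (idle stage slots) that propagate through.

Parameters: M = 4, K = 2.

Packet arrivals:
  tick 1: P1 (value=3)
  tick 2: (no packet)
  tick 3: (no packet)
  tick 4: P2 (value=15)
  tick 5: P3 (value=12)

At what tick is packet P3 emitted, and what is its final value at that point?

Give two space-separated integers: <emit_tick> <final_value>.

Answer: 9 0

Derivation:
Tick 1: [PARSE:P1(v=3,ok=F), VALIDATE:-, TRANSFORM:-, EMIT:-] out:-; in:P1
Tick 2: [PARSE:-, VALIDATE:P1(v=3,ok=F), TRANSFORM:-, EMIT:-] out:-; in:-
Tick 3: [PARSE:-, VALIDATE:-, TRANSFORM:P1(v=0,ok=F), EMIT:-] out:-; in:-
Tick 4: [PARSE:P2(v=15,ok=F), VALIDATE:-, TRANSFORM:-, EMIT:P1(v=0,ok=F)] out:-; in:P2
Tick 5: [PARSE:P3(v=12,ok=F), VALIDATE:P2(v=15,ok=F), TRANSFORM:-, EMIT:-] out:P1(v=0); in:P3
Tick 6: [PARSE:-, VALIDATE:P3(v=12,ok=F), TRANSFORM:P2(v=0,ok=F), EMIT:-] out:-; in:-
Tick 7: [PARSE:-, VALIDATE:-, TRANSFORM:P3(v=0,ok=F), EMIT:P2(v=0,ok=F)] out:-; in:-
Tick 8: [PARSE:-, VALIDATE:-, TRANSFORM:-, EMIT:P3(v=0,ok=F)] out:P2(v=0); in:-
Tick 9: [PARSE:-, VALIDATE:-, TRANSFORM:-, EMIT:-] out:P3(v=0); in:-
P3: arrives tick 5, valid=False (id=3, id%4=3), emit tick 9, final value 0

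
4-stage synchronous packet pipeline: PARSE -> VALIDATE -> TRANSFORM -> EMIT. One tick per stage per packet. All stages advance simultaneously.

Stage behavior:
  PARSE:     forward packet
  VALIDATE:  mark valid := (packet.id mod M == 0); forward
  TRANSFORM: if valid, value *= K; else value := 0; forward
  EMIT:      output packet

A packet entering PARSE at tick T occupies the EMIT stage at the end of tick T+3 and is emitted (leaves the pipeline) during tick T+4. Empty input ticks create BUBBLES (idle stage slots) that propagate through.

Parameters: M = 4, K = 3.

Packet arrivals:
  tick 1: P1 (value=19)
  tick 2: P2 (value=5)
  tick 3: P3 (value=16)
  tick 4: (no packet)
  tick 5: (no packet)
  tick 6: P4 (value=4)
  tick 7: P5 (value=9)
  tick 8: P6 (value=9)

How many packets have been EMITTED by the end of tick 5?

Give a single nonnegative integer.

Answer: 1

Derivation:
Tick 1: [PARSE:P1(v=19,ok=F), VALIDATE:-, TRANSFORM:-, EMIT:-] out:-; in:P1
Tick 2: [PARSE:P2(v=5,ok=F), VALIDATE:P1(v=19,ok=F), TRANSFORM:-, EMIT:-] out:-; in:P2
Tick 3: [PARSE:P3(v=16,ok=F), VALIDATE:P2(v=5,ok=F), TRANSFORM:P1(v=0,ok=F), EMIT:-] out:-; in:P3
Tick 4: [PARSE:-, VALIDATE:P3(v=16,ok=F), TRANSFORM:P2(v=0,ok=F), EMIT:P1(v=0,ok=F)] out:-; in:-
Tick 5: [PARSE:-, VALIDATE:-, TRANSFORM:P3(v=0,ok=F), EMIT:P2(v=0,ok=F)] out:P1(v=0); in:-
Emitted by tick 5: ['P1']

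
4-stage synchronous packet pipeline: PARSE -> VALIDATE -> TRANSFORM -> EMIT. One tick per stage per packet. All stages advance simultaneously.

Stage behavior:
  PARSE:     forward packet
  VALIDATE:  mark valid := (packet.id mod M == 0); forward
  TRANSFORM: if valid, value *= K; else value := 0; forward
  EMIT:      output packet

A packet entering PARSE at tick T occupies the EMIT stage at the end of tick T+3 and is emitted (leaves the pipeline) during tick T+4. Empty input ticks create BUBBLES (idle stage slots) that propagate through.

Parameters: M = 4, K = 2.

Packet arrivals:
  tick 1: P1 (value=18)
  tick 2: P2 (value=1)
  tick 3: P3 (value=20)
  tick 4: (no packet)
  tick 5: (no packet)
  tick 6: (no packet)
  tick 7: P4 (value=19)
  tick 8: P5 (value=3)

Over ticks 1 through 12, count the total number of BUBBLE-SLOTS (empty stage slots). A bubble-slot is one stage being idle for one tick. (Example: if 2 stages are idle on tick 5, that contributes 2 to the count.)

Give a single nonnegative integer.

Answer: 28

Derivation:
Tick 1: [PARSE:P1(v=18,ok=F), VALIDATE:-, TRANSFORM:-, EMIT:-] out:-; bubbles=3
Tick 2: [PARSE:P2(v=1,ok=F), VALIDATE:P1(v=18,ok=F), TRANSFORM:-, EMIT:-] out:-; bubbles=2
Tick 3: [PARSE:P3(v=20,ok=F), VALIDATE:P2(v=1,ok=F), TRANSFORM:P1(v=0,ok=F), EMIT:-] out:-; bubbles=1
Tick 4: [PARSE:-, VALIDATE:P3(v=20,ok=F), TRANSFORM:P2(v=0,ok=F), EMIT:P1(v=0,ok=F)] out:-; bubbles=1
Tick 5: [PARSE:-, VALIDATE:-, TRANSFORM:P3(v=0,ok=F), EMIT:P2(v=0,ok=F)] out:P1(v=0); bubbles=2
Tick 6: [PARSE:-, VALIDATE:-, TRANSFORM:-, EMIT:P3(v=0,ok=F)] out:P2(v=0); bubbles=3
Tick 7: [PARSE:P4(v=19,ok=F), VALIDATE:-, TRANSFORM:-, EMIT:-] out:P3(v=0); bubbles=3
Tick 8: [PARSE:P5(v=3,ok=F), VALIDATE:P4(v=19,ok=T), TRANSFORM:-, EMIT:-] out:-; bubbles=2
Tick 9: [PARSE:-, VALIDATE:P5(v=3,ok=F), TRANSFORM:P4(v=38,ok=T), EMIT:-] out:-; bubbles=2
Tick 10: [PARSE:-, VALIDATE:-, TRANSFORM:P5(v=0,ok=F), EMIT:P4(v=38,ok=T)] out:-; bubbles=2
Tick 11: [PARSE:-, VALIDATE:-, TRANSFORM:-, EMIT:P5(v=0,ok=F)] out:P4(v=38); bubbles=3
Tick 12: [PARSE:-, VALIDATE:-, TRANSFORM:-, EMIT:-] out:P5(v=0); bubbles=4
Total bubble-slots: 28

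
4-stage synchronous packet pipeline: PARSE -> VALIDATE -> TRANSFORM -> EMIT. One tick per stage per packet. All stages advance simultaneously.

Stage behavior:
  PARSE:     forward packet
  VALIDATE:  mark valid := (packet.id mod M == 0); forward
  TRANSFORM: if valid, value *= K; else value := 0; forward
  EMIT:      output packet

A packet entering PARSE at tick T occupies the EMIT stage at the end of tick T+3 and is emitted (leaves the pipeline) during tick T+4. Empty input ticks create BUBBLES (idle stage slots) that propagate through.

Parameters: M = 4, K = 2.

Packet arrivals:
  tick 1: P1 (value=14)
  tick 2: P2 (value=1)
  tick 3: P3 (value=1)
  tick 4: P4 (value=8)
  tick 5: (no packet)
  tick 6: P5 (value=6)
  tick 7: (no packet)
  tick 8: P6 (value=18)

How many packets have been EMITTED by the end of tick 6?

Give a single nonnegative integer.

Answer: 2

Derivation:
Tick 1: [PARSE:P1(v=14,ok=F), VALIDATE:-, TRANSFORM:-, EMIT:-] out:-; in:P1
Tick 2: [PARSE:P2(v=1,ok=F), VALIDATE:P1(v=14,ok=F), TRANSFORM:-, EMIT:-] out:-; in:P2
Tick 3: [PARSE:P3(v=1,ok=F), VALIDATE:P2(v=1,ok=F), TRANSFORM:P1(v=0,ok=F), EMIT:-] out:-; in:P3
Tick 4: [PARSE:P4(v=8,ok=F), VALIDATE:P3(v=1,ok=F), TRANSFORM:P2(v=0,ok=F), EMIT:P1(v=0,ok=F)] out:-; in:P4
Tick 5: [PARSE:-, VALIDATE:P4(v=8,ok=T), TRANSFORM:P3(v=0,ok=F), EMIT:P2(v=0,ok=F)] out:P1(v=0); in:-
Tick 6: [PARSE:P5(v=6,ok=F), VALIDATE:-, TRANSFORM:P4(v=16,ok=T), EMIT:P3(v=0,ok=F)] out:P2(v=0); in:P5
Emitted by tick 6: ['P1', 'P2']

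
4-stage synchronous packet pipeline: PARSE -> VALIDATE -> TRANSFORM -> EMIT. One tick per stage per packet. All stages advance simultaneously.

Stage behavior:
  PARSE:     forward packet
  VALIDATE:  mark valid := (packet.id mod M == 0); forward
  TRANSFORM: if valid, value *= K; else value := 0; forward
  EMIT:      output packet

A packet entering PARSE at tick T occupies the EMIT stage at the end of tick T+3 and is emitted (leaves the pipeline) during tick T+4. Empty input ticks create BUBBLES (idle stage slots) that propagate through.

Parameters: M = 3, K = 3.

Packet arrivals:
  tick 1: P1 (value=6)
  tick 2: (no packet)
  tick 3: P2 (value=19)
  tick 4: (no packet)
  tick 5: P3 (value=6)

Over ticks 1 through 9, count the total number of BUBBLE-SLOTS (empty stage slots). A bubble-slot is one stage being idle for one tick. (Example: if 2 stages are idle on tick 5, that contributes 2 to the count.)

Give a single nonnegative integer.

Answer: 24

Derivation:
Tick 1: [PARSE:P1(v=6,ok=F), VALIDATE:-, TRANSFORM:-, EMIT:-] out:-; bubbles=3
Tick 2: [PARSE:-, VALIDATE:P1(v=6,ok=F), TRANSFORM:-, EMIT:-] out:-; bubbles=3
Tick 3: [PARSE:P2(v=19,ok=F), VALIDATE:-, TRANSFORM:P1(v=0,ok=F), EMIT:-] out:-; bubbles=2
Tick 4: [PARSE:-, VALIDATE:P2(v=19,ok=F), TRANSFORM:-, EMIT:P1(v=0,ok=F)] out:-; bubbles=2
Tick 5: [PARSE:P3(v=6,ok=F), VALIDATE:-, TRANSFORM:P2(v=0,ok=F), EMIT:-] out:P1(v=0); bubbles=2
Tick 6: [PARSE:-, VALIDATE:P3(v=6,ok=T), TRANSFORM:-, EMIT:P2(v=0,ok=F)] out:-; bubbles=2
Tick 7: [PARSE:-, VALIDATE:-, TRANSFORM:P3(v=18,ok=T), EMIT:-] out:P2(v=0); bubbles=3
Tick 8: [PARSE:-, VALIDATE:-, TRANSFORM:-, EMIT:P3(v=18,ok=T)] out:-; bubbles=3
Tick 9: [PARSE:-, VALIDATE:-, TRANSFORM:-, EMIT:-] out:P3(v=18); bubbles=4
Total bubble-slots: 24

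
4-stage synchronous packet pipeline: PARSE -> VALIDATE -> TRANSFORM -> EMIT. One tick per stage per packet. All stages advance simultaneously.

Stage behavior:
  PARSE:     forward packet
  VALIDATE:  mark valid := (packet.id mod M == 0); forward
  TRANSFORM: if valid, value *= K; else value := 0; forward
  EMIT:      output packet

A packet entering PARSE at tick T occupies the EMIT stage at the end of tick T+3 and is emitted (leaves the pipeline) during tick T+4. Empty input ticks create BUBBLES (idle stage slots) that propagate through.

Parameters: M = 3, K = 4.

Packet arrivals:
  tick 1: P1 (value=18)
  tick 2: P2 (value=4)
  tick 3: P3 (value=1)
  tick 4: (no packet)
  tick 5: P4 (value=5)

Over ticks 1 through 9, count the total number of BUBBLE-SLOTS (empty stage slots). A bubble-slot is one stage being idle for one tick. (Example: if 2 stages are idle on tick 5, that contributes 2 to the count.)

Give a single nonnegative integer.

Answer: 20

Derivation:
Tick 1: [PARSE:P1(v=18,ok=F), VALIDATE:-, TRANSFORM:-, EMIT:-] out:-; bubbles=3
Tick 2: [PARSE:P2(v=4,ok=F), VALIDATE:P1(v=18,ok=F), TRANSFORM:-, EMIT:-] out:-; bubbles=2
Tick 3: [PARSE:P3(v=1,ok=F), VALIDATE:P2(v=4,ok=F), TRANSFORM:P1(v=0,ok=F), EMIT:-] out:-; bubbles=1
Tick 4: [PARSE:-, VALIDATE:P3(v=1,ok=T), TRANSFORM:P2(v=0,ok=F), EMIT:P1(v=0,ok=F)] out:-; bubbles=1
Tick 5: [PARSE:P4(v=5,ok=F), VALIDATE:-, TRANSFORM:P3(v=4,ok=T), EMIT:P2(v=0,ok=F)] out:P1(v=0); bubbles=1
Tick 6: [PARSE:-, VALIDATE:P4(v=5,ok=F), TRANSFORM:-, EMIT:P3(v=4,ok=T)] out:P2(v=0); bubbles=2
Tick 7: [PARSE:-, VALIDATE:-, TRANSFORM:P4(v=0,ok=F), EMIT:-] out:P3(v=4); bubbles=3
Tick 8: [PARSE:-, VALIDATE:-, TRANSFORM:-, EMIT:P4(v=0,ok=F)] out:-; bubbles=3
Tick 9: [PARSE:-, VALIDATE:-, TRANSFORM:-, EMIT:-] out:P4(v=0); bubbles=4
Total bubble-slots: 20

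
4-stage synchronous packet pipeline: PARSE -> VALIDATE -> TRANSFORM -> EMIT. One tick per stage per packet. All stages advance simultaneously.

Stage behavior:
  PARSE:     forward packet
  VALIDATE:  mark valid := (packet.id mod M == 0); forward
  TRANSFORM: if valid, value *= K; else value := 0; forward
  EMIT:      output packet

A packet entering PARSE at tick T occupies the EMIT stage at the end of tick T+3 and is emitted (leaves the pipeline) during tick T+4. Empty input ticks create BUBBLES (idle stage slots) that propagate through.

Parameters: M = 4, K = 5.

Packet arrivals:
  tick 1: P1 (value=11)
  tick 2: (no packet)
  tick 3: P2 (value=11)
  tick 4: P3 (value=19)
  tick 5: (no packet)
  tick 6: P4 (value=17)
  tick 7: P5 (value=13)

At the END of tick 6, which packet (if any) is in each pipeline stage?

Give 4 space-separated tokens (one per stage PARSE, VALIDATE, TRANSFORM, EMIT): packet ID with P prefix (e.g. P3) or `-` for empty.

Tick 1: [PARSE:P1(v=11,ok=F), VALIDATE:-, TRANSFORM:-, EMIT:-] out:-; in:P1
Tick 2: [PARSE:-, VALIDATE:P1(v=11,ok=F), TRANSFORM:-, EMIT:-] out:-; in:-
Tick 3: [PARSE:P2(v=11,ok=F), VALIDATE:-, TRANSFORM:P1(v=0,ok=F), EMIT:-] out:-; in:P2
Tick 4: [PARSE:P3(v=19,ok=F), VALIDATE:P2(v=11,ok=F), TRANSFORM:-, EMIT:P1(v=0,ok=F)] out:-; in:P3
Tick 5: [PARSE:-, VALIDATE:P3(v=19,ok=F), TRANSFORM:P2(v=0,ok=F), EMIT:-] out:P1(v=0); in:-
Tick 6: [PARSE:P4(v=17,ok=F), VALIDATE:-, TRANSFORM:P3(v=0,ok=F), EMIT:P2(v=0,ok=F)] out:-; in:P4
At end of tick 6: ['P4', '-', 'P3', 'P2']

Answer: P4 - P3 P2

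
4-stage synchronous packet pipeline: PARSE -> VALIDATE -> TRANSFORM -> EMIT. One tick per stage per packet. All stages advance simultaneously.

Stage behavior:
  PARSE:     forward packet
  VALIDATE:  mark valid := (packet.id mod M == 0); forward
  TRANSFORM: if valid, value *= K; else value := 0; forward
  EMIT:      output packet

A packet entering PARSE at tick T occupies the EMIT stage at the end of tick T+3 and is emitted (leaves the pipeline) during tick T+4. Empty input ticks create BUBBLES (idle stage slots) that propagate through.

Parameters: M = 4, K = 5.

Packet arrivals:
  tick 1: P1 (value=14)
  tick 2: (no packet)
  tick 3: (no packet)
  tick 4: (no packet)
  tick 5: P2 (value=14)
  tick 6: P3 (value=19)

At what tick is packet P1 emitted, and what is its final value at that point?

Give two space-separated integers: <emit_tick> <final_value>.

Answer: 5 0

Derivation:
Tick 1: [PARSE:P1(v=14,ok=F), VALIDATE:-, TRANSFORM:-, EMIT:-] out:-; in:P1
Tick 2: [PARSE:-, VALIDATE:P1(v=14,ok=F), TRANSFORM:-, EMIT:-] out:-; in:-
Tick 3: [PARSE:-, VALIDATE:-, TRANSFORM:P1(v=0,ok=F), EMIT:-] out:-; in:-
Tick 4: [PARSE:-, VALIDATE:-, TRANSFORM:-, EMIT:P1(v=0,ok=F)] out:-; in:-
Tick 5: [PARSE:P2(v=14,ok=F), VALIDATE:-, TRANSFORM:-, EMIT:-] out:P1(v=0); in:P2
Tick 6: [PARSE:P3(v=19,ok=F), VALIDATE:P2(v=14,ok=F), TRANSFORM:-, EMIT:-] out:-; in:P3
Tick 7: [PARSE:-, VALIDATE:P3(v=19,ok=F), TRANSFORM:P2(v=0,ok=F), EMIT:-] out:-; in:-
Tick 8: [PARSE:-, VALIDATE:-, TRANSFORM:P3(v=0,ok=F), EMIT:P2(v=0,ok=F)] out:-; in:-
Tick 9: [PARSE:-, VALIDATE:-, TRANSFORM:-, EMIT:P3(v=0,ok=F)] out:P2(v=0); in:-
Tick 10: [PARSE:-, VALIDATE:-, TRANSFORM:-, EMIT:-] out:P3(v=0); in:-
P1: arrives tick 1, valid=False (id=1, id%4=1), emit tick 5, final value 0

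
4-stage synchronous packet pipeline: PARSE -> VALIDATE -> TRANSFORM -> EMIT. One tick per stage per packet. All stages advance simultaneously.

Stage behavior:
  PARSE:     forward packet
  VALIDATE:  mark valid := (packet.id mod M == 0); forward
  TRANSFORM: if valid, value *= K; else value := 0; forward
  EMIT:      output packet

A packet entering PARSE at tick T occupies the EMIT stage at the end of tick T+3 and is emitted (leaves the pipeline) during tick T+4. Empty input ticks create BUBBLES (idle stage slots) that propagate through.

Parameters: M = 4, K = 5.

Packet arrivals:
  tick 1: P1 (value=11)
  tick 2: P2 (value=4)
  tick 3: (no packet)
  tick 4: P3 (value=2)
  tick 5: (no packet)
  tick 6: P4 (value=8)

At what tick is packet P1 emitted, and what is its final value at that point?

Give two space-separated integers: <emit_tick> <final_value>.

Answer: 5 0

Derivation:
Tick 1: [PARSE:P1(v=11,ok=F), VALIDATE:-, TRANSFORM:-, EMIT:-] out:-; in:P1
Tick 2: [PARSE:P2(v=4,ok=F), VALIDATE:P1(v=11,ok=F), TRANSFORM:-, EMIT:-] out:-; in:P2
Tick 3: [PARSE:-, VALIDATE:P2(v=4,ok=F), TRANSFORM:P1(v=0,ok=F), EMIT:-] out:-; in:-
Tick 4: [PARSE:P3(v=2,ok=F), VALIDATE:-, TRANSFORM:P2(v=0,ok=F), EMIT:P1(v=0,ok=F)] out:-; in:P3
Tick 5: [PARSE:-, VALIDATE:P3(v=2,ok=F), TRANSFORM:-, EMIT:P2(v=0,ok=F)] out:P1(v=0); in:-
Tick 6: [PARSE:P4(v=8,ok=F), VALIDATE:-, TRANSFORM:P3(v=0,ok=F), EMIT:-] out:P2(v=0); in:P4
Tick 7: [PARSE:-, VALIDATE:P4(v=8,ok=T), TRANSFORM:-, EMIT:P3(v=0,ok=F)] out:-; in:-
Tick 8: [PARSE:-, VALIDATE:-, TRANSFORM:P4(v=40,ok=T), EMIT:-] out:P3(v=0); in:-
Tick 9: [PARSE:-, VALIDATE:-, TRANSFORM:-, EMIT:P4(v=40,ok=T)] out:-; in:-
Tick 10: [PARSE:-, VALIDATE:-, TRANSFORM:-, EMIT:-] out:P4(v=40); in:-
P1: arrives tick 1, valid=False (id=1, id%4=1), emit tick 5, final value 0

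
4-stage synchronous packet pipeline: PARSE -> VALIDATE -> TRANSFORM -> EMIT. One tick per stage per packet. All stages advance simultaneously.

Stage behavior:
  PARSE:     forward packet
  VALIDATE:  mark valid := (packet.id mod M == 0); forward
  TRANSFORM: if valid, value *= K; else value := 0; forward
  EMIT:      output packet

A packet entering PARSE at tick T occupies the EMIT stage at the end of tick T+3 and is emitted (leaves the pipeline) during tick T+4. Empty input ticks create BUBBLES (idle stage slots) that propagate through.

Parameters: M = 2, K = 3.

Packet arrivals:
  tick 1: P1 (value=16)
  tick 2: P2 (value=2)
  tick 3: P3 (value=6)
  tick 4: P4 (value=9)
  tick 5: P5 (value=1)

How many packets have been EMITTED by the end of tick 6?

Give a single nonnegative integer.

Answer: 2

Derivation:
Tick 1: [PARSE:P1(v=16,ok=F), VALIDATE:-, TRANSFORM:-, EMIT:-] out:-; in:P1
Tick 2: [PARSE:P2(v=2,ok=F), VALIDATE:P1(v=16,ok=F), TRANSFORM:-, EMIT:-] out:-; in:P2
Tick 3: [PARSE:P3(v=6,ok=F), VALIDATE:P2(v=2,ok=T), TRANSFORM:P1(v=0,ok=F), EMIT:-] out:-; in:P3
Tick 4: [PARSE:P4(v=9,ok=F), VALIDATE:P3(v=6,ok=F), TRANSFORM:P2(v=6,ok=T), EMIT:P1(v=0,ok=F)] out:-; in:P4
Tick 5: [PARSE:P5(v=1,ok=F), VALIDATE:P4(v=9,ok=T), TRANSFORM:P3(v=0,ok=F), EMIT:P2(v=6,ok=T)] out:P1(v=0); in:P5
Tick 6: [PARSE:-, VALIDATE:P5(v=1,ok=F), TRANSFORM:P4(v=27,ok=T), EMIT:P3(v=0,ok=F)] out:P2(v=6); in:-
Emitted by tick 6: ['P1', 'P2']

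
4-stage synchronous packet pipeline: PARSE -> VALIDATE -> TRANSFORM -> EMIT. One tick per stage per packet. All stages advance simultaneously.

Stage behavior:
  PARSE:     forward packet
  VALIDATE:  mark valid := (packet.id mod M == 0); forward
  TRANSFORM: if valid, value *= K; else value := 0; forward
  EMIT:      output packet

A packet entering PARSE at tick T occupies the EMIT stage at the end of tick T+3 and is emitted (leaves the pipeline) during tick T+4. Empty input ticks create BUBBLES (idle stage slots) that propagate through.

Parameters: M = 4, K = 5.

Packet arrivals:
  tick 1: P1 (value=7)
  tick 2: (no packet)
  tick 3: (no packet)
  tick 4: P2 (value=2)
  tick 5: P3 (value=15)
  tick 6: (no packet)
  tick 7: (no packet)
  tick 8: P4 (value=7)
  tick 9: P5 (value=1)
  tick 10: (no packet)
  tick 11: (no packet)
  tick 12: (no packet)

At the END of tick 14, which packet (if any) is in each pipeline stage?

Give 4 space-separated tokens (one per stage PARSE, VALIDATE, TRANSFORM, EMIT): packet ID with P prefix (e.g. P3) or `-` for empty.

Answer: - - - -

Derivation:
Tick 1: [PARSE:P1(v=7,ok=F), VALIDATE:-, TRANSFORM:-, EMIT:-] out:-; in:P1
Tick 2: [PARSE:-, VALIDATE:P1(v=7,ok=F), TRANSFORM:-, EMIT:-] out:-; in:-
Tick 3: [PARSE:-, VALIDATE:-, TRANSFORM:P1(v=0,ok=F), EMIT:-] out:-; in:-
Tick 4: [PARSE:P2(v=2,ok=F), VALIDATE:-, TRANSFORM:-, EMIT:P1(v=0,ok=F)] out:-; in:P2
Tick 5: [PARSE:P3(v=15,ok=F), VALIDATE:P2(v=2,ok=F), TRANSFORM:-, EMIT:-] out:P1(v=0); in:P3
Tick 6: [PARSE:-, VALIDATE:P3(v=15,ok=F), TRANSFORM:P2(v=0,ok=F), EMIT:-] out:-; in:-
Tick 7: [PARSE:-, VALIDATE:-, TRANSFORM:P3(v=0,ok=F), EMIT:P2(v=0,ok=F)] out:-; in:-
Tick 8: [PARSE:P4(v=7,ok=F), VALIDATE:-, TRANSFORM:-, EMIT:P3(v=0,ok=F)] out:P2(v=0); in:P4
Tick 9: [PARSE:P5(v=1,ok=F), VALIDATE:P4(v=7,ok=T), TRANSFORM:-, EMIT:-] out:P3(v=0); in:P5
Tick 10: [PARSE:-, VALIDATE:P5(v=1,ok=F), TRANSFORM:P4(v=35,ok=T), EMIT:-] out:-; in:-
Tick 11: [PARSE:-, VALIDATE:-, TRANSFORM:P5(v=0,ok=F), EMIT:P4(v=35,ok=T)] out:-; in:-
Tick 12: [PARSE:-, VALIDATE:-, TRANSFORM:-, EMIT:P5(v=0,ok=F)] out:P4(v=35); in:-
Tick 13: [PARSE:-, VALIDATE:-, TRANSFORM:-, EMIT:-] out:P5(v=0); in:-
Tick 14: [PARSE:-, VALIDATE:-, TRANSFORM:-, EMIT:-] out:-; in:-
At end of tick 14: ['-', '-', '-', '-']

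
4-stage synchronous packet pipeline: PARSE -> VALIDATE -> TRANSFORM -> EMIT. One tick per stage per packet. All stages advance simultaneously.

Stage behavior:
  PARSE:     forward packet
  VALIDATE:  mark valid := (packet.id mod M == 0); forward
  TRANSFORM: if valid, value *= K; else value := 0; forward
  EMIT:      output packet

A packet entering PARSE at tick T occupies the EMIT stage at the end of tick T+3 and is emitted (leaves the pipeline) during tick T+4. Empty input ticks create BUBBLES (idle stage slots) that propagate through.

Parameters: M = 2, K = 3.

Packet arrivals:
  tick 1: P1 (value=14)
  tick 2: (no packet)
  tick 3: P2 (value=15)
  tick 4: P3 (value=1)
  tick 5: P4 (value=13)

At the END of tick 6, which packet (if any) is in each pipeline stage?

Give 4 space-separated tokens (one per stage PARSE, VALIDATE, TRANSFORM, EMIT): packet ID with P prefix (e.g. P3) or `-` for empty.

Answer: - P4 P3 P2

Derivation:
Tick 1: [PARSE:P1(v=14,ok=F), VALIDATE:-, TRANSFORM:-, EMIT:-] out:-; in:P1
Tick 2: [PARSE:-, VALIDATE:P1(v=14,ok=F), TRANSFORM:-, EMIT:-] out:-; in:-
Tick 3: [PARSE:P2(v=15,ok=F), VALIDATE:-, TRANSFORM:P1(v=0,ok=F), EMIT:-] out:-; in:P2
Tick 4: [PARSE:P3(v=1,ok=F), VALIDATE:P2(v=15,ok=T), TRANSFORM:-, EMIT:P1(v=0,ok=F)] out:-; in:P3
Tick 5: [PARSE:P4(v=13,ok=F), VALIDATE:P3(v=1,ok=F), TRANSFORM:P2(v=45,ok=T), EMIT:-] out:P1(v=0); in:P4
Tick 6: [PARSE:-, VALIDATE:P4(v=13,ok=T), TRANSFORM:P3(v=0,ok=F), EMIT:P2(v=45,ok=T)] out:-; in:-
At end of tick 6: ['-', 'P4', 'P3', 'P2']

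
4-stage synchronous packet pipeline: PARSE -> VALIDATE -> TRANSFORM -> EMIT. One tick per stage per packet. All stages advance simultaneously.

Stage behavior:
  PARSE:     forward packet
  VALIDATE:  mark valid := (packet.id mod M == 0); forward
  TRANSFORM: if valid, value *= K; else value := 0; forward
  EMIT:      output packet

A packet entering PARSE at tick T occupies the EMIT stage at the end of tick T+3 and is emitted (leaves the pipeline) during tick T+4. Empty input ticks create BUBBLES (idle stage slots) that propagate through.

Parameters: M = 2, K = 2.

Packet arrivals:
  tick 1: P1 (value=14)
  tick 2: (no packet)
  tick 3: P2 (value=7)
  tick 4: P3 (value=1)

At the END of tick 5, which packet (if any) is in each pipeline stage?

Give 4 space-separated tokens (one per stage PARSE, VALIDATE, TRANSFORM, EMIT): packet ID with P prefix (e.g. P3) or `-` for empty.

Answer: - P3 P2 -

Derivation:
Tick 1: [PARSE:P1(v=14,ok=F), VALIDATE:-, TRANSFORM:-, EMIT:-] out:-; in:P1
Tick 2: [PARSE:-, VALIDATE:P1(v=14,ok=F), TRANSFORM:-, EMIT:-] out:-; in:-
Tick 3: [PARSE:P2(v=7,ok=F), VALIDATE:-, TRANSFORM:P1(v=0,ok=F), EMIT:-] out:-; in:P2
Tick 4: [PARSE:P3(v=1,ok=F), VALIDATE:P2(v=7,ok=T), TRANSFORM:-, EMIT:P1(v=0,ok=F)] out:-; in:P3
Tick 5: [PARSE:-, VALIDATE:P3(v=1,ok=F), TRANSFORM:P2(v=14,ok=T), EMIT:-] out:P1(v=0); in:-
At end of tick 5: ['-', 'P3', 'P2', '-']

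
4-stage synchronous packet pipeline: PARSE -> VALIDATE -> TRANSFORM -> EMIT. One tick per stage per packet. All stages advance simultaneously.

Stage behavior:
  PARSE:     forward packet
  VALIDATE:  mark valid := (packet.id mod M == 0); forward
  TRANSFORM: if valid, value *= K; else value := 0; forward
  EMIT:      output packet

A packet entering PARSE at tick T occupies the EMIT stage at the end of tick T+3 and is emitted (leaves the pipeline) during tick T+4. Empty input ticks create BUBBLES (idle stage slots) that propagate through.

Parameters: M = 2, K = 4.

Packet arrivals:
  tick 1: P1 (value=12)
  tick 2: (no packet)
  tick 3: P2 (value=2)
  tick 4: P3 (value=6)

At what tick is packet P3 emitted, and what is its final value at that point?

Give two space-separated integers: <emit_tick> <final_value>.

Answer: 8 0

Derivation:
Tick 1: [PARSE:P1(v=12,ok=F), VALIDATE:-, TRANSFORM:-, EMIT:-] out:-; in:P1
Tick 2: [PARSE:-, VALIDATE:P1(v=12,ok=F), TRANSFORM:-, EMIT:-] out:-; in:-
Tick 3: [PARSE:P2(v=2,ok=F), VALIDATE:-, TRANSFORM:P1(v=0,ok=F), EMIT:-] out:-; in:P2
Tick 4: [PARSE:P3(v=6,ok=F), VALIDATE:P2(v=2,ok=T), TRANSFORM:-, EMIT:P1(v=0,ok=F)] out:-; in:P3
Tick 5: [PARSE:-, VALIDATE:P3(v=6,ok=F), TRANSFORM:P2(v=8,ok=T), EMIT:-] out:P1(v=0); in:-
Tick 6: [PARSE:-, VALIDATE:-, TRANSFORM:P3(v=0,ok=F), EMIT:P2(v=8,ok=T)] out:-; in:-
Tick 7: [PARSE:-, VALIDATE:-, TRANSFORM:-, EMIT:P3(v=0,ok=F)] out:P2(v=8); in:-
Tick 8: [PARSE:-, VALIDATE:-, TRANSFORM:-, EMIT:-] out:P3(v=0); in:-
P3: arrives tick 4, valid=False (id=3, id%2=1), emit tick 8, final value 0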